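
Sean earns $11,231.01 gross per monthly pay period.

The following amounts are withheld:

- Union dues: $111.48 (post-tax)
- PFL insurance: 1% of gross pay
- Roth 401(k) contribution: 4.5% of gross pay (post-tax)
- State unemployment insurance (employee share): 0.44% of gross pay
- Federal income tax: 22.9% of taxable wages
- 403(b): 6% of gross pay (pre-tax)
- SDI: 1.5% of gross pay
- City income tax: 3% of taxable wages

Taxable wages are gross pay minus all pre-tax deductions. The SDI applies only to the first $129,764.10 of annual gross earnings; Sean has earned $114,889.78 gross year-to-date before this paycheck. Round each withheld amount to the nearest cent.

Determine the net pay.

$6,875.77

403(b): $11,231.01 × 0.06 = $673.86
Taxable wages = $11,231.01 − $673.86 = $10,557.15
Federal income tax: $10,557.15 × 0.229 = $2,417.59
City income tax: $10,557.15 × 0.03 = $316.71
PFL insurance: $11,231.01 × 0.01 = $112.31
SDI: cap not yet reached, full $11,231.01 is subject → $11,231.01 × 0.015 = $168.47
State unemployment insurance (employee share): $11,231.01 × 0.0044 = $49.42
Roth 401(k) contribution: $11,231.01 × 0.045 = $505.40
Union dues: $111.48
Total deductions = $673.86 + $2,417.59 + $316.71 + $112.31 + $168.47 + $49.42 + $505.40 + $111.48 = $4,355.24
Net pay = $11,231.01 − $4,355.24 = $6,875.77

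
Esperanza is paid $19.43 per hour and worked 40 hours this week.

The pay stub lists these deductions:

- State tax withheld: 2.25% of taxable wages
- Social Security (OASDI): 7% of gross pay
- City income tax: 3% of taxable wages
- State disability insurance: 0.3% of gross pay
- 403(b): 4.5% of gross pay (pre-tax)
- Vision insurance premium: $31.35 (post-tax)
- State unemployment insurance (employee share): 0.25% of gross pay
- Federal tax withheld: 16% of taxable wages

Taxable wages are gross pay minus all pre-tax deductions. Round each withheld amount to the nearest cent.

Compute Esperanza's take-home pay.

Gross pay: 40 × $19.43 = $777.20
403(b): $777.20 × 0.045 = $34.97
Taxable wages = $777.20 − $34.97 = $742.23
State tax withheld: $742.23 × 0.0225 = $16.70
Federal tax withheld: $742.23 × 0.16 = $118.76
City income tax: $742.23 × 0.03 = $22.27
State disability insurance: $777.20 × 0.003 = $2.33
State unemployment insurance (employee share): $777.20 × 0.0025 = $1.94
Social Security (OASDI): $777.20 × 0.07 = $54.40
Vision insurance premium: $31.35
Total deductions = $34.97 + $16.70 + $118.76 + $22.27 + $2.33 + $1.94 + $54.40 + $31.35 = $282.72
Net pay = $777.20 − $282.72 = $494.48

$494.48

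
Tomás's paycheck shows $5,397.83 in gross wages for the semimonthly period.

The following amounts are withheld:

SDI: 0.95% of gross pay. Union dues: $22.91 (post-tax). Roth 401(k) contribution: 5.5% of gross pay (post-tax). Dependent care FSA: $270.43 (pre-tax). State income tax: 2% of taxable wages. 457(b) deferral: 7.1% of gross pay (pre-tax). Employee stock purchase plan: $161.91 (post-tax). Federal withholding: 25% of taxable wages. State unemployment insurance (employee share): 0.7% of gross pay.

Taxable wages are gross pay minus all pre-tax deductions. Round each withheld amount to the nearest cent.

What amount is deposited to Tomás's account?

Dependent care FSA: $270.43
457(b) deferral: $5,397.83 × 0.071 = $383.25
Pre-tax total = $270.43 + $383.25 = $653.68
Taxable wages = $5,397.83 − $653.68 = $4,744.15
State income tax: $4,744.15 × 0.02 = $94.88
Federal withholding: $4,744.15 × 0.25 = $1,186.04
SDI: $5,397.83 × 0.0095 = $51.28
State unemployment insurance (employee share): $5,397.83 × 0.007 = $37.78
Roth 401(k) contribution: $5,397.83 × 0.055 = $296.88
Union dues: $22.91
Employee stock purchase plan: $161.91
Total deductions = $270.43 + $383.25 + $94.88 + $1,186.04 + $51.28 + $37.78 + $296.88 + $22.91 + $161.91 = $2,505.36
Net pay = $5,397.83 − $2,505.36 = $2,892.47

$2,892.47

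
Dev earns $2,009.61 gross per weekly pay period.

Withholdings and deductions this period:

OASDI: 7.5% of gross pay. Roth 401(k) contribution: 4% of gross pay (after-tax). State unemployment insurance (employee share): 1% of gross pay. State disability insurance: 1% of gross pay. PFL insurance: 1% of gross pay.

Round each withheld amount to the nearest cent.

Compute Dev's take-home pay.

OASDI: $2,009.61 × 0.075 = $150.72
PFL insurance: $2,009.61 × 0.01 = $20.10
State unemployment insurance (employee share): $2,009.61 × 0.01 = $20.10
State disability insurance: $2,009.61 × 0.01 = $20.10
Roth 401(k) contribution: $2,009.61 × 0.04 = $80.38
Total deductions = $150.72 + $20.10 + $20.10 + $20.10 + $80.38 = $291.40
Net pay = $2,009.61 − $291.40 = $1,718.21

$1,718.21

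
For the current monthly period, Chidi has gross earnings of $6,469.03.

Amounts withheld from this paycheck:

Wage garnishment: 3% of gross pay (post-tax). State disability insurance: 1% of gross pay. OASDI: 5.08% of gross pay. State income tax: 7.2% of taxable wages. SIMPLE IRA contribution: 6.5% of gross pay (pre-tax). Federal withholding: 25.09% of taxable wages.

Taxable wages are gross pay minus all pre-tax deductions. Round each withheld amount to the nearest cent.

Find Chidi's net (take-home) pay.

$3,508.08

SIMPLE IRA contribution: $6,469.03 × 0.065 = $420.49
Taxable wages = $6,469.03 − $420.49 = $6,048.54
State income tax: $6,048.54 × 0.072 = $435.49
Federal withholding: $6,048.54 × 0.2509 = $1,517.58
OASDI: $6,469.03 × 0.0508 = $328.63
State disability insurance: $6,469.03 × 0.01 = $64.69
Wage garnishment: $6,469.03 × 0.03 = $194.07
Total deductions = $420.49 + $435.49 + $1,517.58 + $328.63 + $64.69 + $194.07 = $2,960.95
Net pay = $6,469.03 − $2,960.95 = $3,508.08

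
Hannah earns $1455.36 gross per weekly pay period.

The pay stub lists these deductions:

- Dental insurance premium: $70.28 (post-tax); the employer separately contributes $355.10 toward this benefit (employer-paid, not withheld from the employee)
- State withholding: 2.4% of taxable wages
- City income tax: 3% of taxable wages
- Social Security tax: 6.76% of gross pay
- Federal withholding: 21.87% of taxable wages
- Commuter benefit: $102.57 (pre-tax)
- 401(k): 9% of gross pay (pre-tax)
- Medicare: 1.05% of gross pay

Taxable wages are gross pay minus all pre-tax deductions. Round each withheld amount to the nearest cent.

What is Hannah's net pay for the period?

$704.69

401(k): $1455.36 × 0.09 = $130.98
Commuter benefit: $102.57
Pre-tax total = $130.98 + $102.57 = $233.55
Taxable wages = $1455.36 − $233.55 = $1221.81
City income tax: $1221.81 × 0.03 = $36.65
State withholding: $1221.81 × 0.024 = $29.32
Federal withholding: $1221.81 × 0.2187 = $267.21
Medicare: $1455.36 × 0.0105 = $15.28
Social Security tax: $1455.36 × 0.0676 = $98.38
Dental insurance premium: $70.28
(Employer's $355.10 toward dental insurance premium is not withheld from the employee.)
Total deductions = $130.98 + $102.57 + $36.65 + $29.32 + $267.21 + $15.28 + $98.38 + $70.28 = $750.67
Net pay = $1455.36 − $750.67 = $704.69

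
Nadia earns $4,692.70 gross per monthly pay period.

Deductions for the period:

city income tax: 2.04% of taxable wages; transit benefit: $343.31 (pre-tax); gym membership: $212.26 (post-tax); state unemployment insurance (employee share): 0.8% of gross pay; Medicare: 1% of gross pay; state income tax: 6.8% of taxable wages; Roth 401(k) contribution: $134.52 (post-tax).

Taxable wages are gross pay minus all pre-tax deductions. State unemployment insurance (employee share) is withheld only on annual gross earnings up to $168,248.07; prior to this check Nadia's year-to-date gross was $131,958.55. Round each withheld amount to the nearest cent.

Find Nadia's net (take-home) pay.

$3,533.65

Transit benefit: $343.31
Taxable wages = $4,692.70 − $343.31 = $4,349.39
State income tax: $4,349.39 × 0.068 = $295.76
City income tax: $4,349.39 × 0.0204 = $88.73
State unemployment insurance (employee share): cap not yet reached, full $4,692.70 is subject → $4,692.70 × 0.008 = $37.54
Medicare: $4,692.70 × 0.01 = $46.93
Roth 401(k) contribution: $134.52
Gym membership: $212.26
Total deductions = $343.31 + $295.76 + $88.73 + $37.54 + $46.93 + $134.52 + $212.26 = $1,159.05
Net pay = $4,692.70 − $1,159.05 = $3,533.65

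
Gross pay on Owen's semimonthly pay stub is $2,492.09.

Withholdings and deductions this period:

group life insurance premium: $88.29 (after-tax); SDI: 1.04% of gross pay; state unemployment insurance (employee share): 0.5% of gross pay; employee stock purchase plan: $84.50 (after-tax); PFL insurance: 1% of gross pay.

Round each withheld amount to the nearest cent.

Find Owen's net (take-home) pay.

$2,256.00

PFL insurance: $2,492.09 × 0.01 = $24.92
SDI: $2,492.09 × 0.0104 = $25.92
State unemployment insurance (employee share): $2,492.09 × 0.005 = $12.46
Group life insurance premium: $88.29
Employee stock purchase plan: $84.50
Total deductions = $24.92 + $25.92 + $12.46 + $88.29 + $84.50 = $236.09
Net pay = $2,492.09 − $236.09 = $2,256.00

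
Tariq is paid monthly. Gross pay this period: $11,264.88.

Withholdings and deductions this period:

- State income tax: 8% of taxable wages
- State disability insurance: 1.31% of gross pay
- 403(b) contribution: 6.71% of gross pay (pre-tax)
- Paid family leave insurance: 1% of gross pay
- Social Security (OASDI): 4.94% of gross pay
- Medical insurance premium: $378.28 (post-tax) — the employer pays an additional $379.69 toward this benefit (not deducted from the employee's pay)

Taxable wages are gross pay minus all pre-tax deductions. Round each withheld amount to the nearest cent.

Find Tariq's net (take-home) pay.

$8,473.30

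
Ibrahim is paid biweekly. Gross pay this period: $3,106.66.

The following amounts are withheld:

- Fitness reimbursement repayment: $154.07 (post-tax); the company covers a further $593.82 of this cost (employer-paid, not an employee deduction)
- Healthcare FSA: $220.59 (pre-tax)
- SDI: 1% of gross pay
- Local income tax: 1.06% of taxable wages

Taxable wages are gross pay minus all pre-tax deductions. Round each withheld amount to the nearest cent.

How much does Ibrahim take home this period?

Healthcare FSA: $220.59
Taxable wages = $3,106.66 − $220.59 = $2,886.07
Local income tax: $2,886.07 × 0.0106 = $30.59
SDI: $3,106.66 × 0.01 = $31.07
Fitness reimbursement repayment: $154.07
(Employer's $593.82 toward fitness reimbursement repayment is not withheld from the employee.)
Total deductions = $220.59 + $30.59 + $31.07 + $154.07 = $436.32
Net pay = $3,106.66 − $436.32 = $2,670.34

$2,670.34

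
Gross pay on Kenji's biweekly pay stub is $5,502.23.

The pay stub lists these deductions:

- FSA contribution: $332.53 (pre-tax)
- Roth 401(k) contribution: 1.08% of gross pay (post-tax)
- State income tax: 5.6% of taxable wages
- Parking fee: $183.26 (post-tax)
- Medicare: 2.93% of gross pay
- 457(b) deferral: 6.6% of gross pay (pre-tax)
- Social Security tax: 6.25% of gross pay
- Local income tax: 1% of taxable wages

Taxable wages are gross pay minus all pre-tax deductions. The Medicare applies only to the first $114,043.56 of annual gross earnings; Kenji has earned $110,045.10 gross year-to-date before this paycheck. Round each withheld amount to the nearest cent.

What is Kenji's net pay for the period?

$3,785.59

457(b) deferral: $5,502.23 × 0.066 = $363.15
FSA contribution: $332.53
Pre-tax total = $363.15 + $332.53 = $695.68
Taxable wages = $5,502.23 − $695.68 = $4,806.55
Local income tax: $4,806.55 × 0.01 = $48.07
State income tax: $4,806.55 × 0.056 = $269.17
Medicare: only $114,043.56 − $110,045.10 = $3,998.46 of this check is subject → $3,998.46 × 0.0293 = $117.15
Social Security tax: $5,502.23 × 0.0625 = $343.89
Parking fee: $183.26
Roth 401(k) contribution: $5,502.23 × 0.0108 = $59.42
Total deductions = $363.15 + $332.53 + $48.07 + $269.17 + $117.15 + $343.89 + $183.26 + $59.42 = $1,716.64
Net pay = $5,502.23 − $1,716.64 = $3,785.59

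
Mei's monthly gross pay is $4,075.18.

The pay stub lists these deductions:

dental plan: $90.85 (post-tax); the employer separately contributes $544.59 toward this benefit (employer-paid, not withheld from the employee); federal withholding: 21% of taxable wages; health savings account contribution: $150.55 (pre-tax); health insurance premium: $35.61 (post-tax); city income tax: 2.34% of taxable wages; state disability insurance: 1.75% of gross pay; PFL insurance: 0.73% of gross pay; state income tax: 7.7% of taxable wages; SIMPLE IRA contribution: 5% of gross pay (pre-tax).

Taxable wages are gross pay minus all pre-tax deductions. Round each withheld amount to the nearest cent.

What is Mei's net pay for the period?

$2,338.38

Health savings account contribution: $150.55
SIMPLE IRA contribution: $4,075.18 × 0.05 = $203.76
Pre-tax total = $150.55 + $203.76 = $354.31
Taxable wages = $4,075.18 − $354.31 = $3,720.87
Federal withholding: $3,720.87 × 0.21 = $781.38
State income tax: $3,720.87 × 0.077 = $286.51
City income tax: $3,720.87 × 0.0234 = $87.07
PFL insurance: $4,075.18 × 0.0073 = $29.75
State disability insurance: $4,075.18 × 0.0175 = $71.32
Dental plan: $90.85
Health insurance premium: $35.61
(Employer's $544.59 toward dental plan is not withheld from the employee.)
Total deductions = $150.55 + $203.76 + $781.38 + $286.51 + $87.07 + $29.75 + $71.32 + $90.85 + $35.61 = $1,736.80
Net pay = $4,075.18 − $1,736.80 = $2,338.38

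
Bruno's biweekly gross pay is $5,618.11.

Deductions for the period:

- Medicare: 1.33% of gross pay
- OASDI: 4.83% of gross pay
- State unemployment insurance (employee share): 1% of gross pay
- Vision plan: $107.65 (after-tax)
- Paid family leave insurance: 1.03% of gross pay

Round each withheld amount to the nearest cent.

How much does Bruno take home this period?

$5,050.34

Paid family leave insurance: $5,618.11 × 0.0103 = $57.87
Medicare: $5,618.11 × 0.0133 = $74.72
OASDI: $5,618.11 × 0.0483 = $271.35
State unemployment insurance (employee share): $5,618.11 × 0.01 = $56.18
Vision plan: $107.65
Total deductions = $57.87 + $74.72 + $271.35 + $56.18 + $107.65 = $567.77
Net pay = $5,618.11 − $567.77 = $5,050.34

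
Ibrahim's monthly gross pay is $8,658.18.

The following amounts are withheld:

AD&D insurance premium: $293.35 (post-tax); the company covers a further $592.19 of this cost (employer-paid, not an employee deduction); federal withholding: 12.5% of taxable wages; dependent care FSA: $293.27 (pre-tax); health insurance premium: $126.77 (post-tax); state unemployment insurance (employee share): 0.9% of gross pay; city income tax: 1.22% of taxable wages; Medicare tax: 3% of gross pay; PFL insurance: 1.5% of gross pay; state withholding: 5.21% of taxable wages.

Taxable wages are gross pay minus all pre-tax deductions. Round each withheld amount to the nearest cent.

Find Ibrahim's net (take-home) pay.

$5,893.78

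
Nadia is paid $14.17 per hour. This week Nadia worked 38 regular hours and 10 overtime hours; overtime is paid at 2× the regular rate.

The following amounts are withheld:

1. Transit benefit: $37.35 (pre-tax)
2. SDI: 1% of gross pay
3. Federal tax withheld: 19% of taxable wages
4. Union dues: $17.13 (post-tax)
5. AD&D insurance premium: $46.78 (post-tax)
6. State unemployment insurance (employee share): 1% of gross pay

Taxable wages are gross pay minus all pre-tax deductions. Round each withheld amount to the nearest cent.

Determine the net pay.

Regular pay: 38 × $14.17 = $538.46
Overtime pay: 10 × $14.17 × 2 = $283.40
Gross pay = $538.46 + $283.40 = $821.86
Transit benefit: $37.35
Taxable wages = $821.86 − $37.35 = $784.51
Federal tax withheld: $784.51 × 0.19 = $149.06
SDI: $821.86 × 0.01 = $8.22
State unemployment insurance (employee share): $821.86 × 0.01 = $8.22
AD&D insurance premium: $46.78
Union dues: $17.13
Total deductions = $37.35 + $149.06 + $8.22 + $8.22 + $46.78 + $17.13 = $266.76
Net pay = $821.86 − $266.76 = $555.10

$555.10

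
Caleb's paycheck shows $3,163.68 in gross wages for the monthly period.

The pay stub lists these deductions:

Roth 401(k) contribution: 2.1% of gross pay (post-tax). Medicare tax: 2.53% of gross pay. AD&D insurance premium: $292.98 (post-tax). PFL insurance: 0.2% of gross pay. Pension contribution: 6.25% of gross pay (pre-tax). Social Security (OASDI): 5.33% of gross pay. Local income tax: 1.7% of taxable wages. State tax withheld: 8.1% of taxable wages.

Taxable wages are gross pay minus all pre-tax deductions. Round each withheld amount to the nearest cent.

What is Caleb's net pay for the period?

$2,060.88

Pension contribution: $3,163.68 × 0.0625 = $197.73
Taxable wages = $3,163.68 − $197.73 = $2,965.95
Local income tax: $2,965.95 × 0.017 = $50.42
State tax withheld: $2,965.95 × 0.081 = $240.24
Social Security (OASDI): $3,163.68 × 0.0533 = $168.62
PFL insurance: $3,163.68 × 0.002 = $6.33
Medicare tax: $3,163.68 × 0.0253 = $80.04
AD&D insurance premium: $292.98
Roth 401(k) contribution: $3,163.68 × 0.021 = $66.44
Total deductions = $197.73 + $50.42 + $240.24 + $168.62 + $6.33 + $80.04 + $292.98 + $66.44 = $1,102.80
Net pay = $3,163.68 − $1,102.80 = $2,060.88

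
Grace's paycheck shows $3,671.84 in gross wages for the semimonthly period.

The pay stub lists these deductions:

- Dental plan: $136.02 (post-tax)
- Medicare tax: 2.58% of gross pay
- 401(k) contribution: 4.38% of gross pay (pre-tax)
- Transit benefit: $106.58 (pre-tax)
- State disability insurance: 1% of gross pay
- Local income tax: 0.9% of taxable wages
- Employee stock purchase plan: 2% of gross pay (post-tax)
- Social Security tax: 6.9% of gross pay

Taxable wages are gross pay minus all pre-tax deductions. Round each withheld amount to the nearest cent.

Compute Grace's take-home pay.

$2,779.52

Transit benefit: $106.58
401(k) contribution: $3,671.84 × 0.0438 = $160.83
Pre-tax total = $106.58 + $160.83 = $267.41
Taxable wages = $3,671.84 − $267.41 = $3,404.43
Local income tax: $3,404.43 × 0.009 = $30.64
Medicare tax: $3,671.84 × 0.0258 = $94.73
State disability insurance: $3,671.84 × 0.01 = $36.72
Social Security tax: $3,671.84 × 0.069 = $253.36
Employee stock purchase plan: $3,671.84 × 0.02 = $73.44
Dental plan: $136.02
Total deductions = $106.58 + $160.83 + $30.64 + $94.73 + $36.72 + $253.36 + $73.44 + $136.02 = $892.32
Net pay = $3,671.84 − $892.32 = $2,779.52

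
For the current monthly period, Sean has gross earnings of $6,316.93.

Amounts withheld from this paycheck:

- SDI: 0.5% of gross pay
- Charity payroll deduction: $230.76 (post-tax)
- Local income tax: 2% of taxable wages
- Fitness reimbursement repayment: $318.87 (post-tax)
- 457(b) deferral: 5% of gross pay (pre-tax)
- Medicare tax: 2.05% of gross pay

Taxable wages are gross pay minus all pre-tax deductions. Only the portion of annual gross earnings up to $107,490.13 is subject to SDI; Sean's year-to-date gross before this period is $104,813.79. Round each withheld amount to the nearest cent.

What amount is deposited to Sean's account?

457(b) deferral: $6,316.93 × 0.05 = $315.85
Taxable wages = $6,316.93 − $315.85 = $6,001.08
Local income tax: $6,001.08 × 0.02 = $120.02
SDI: only $107,490.13 − $104,813.79 = $2,676.34 of this check is subject → $2,676.34 × 0.005 = $13.38
Medicare tax: $6,316.93 × 0.0205 = $129.50
Charity payroll deduction: $230.76
Fitness reimbursement repayment: $318.87
Total deductions = $315.85 + $120.02 + $13.38 + $129.50 + $230.76 + $318.87 = $1,128.38
Net pay = $6,316.93 − $1,128.38 = $5,188.55

$5,188.55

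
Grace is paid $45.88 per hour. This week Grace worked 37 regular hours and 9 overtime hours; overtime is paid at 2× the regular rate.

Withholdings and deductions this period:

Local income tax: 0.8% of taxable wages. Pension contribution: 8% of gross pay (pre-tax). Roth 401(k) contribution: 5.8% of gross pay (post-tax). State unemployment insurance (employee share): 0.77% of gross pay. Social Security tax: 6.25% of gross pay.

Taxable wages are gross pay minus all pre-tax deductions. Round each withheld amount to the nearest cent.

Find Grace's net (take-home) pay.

$1,979.46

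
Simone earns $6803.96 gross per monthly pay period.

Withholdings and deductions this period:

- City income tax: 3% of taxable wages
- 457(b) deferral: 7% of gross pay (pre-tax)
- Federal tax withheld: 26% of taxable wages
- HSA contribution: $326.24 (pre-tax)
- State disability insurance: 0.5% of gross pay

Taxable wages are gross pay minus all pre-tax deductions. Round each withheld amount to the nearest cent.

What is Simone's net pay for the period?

HSA contribution: $326.24
457(b) deferral: $6803.96 × 0.07 = $476.28
Pre-tax total = $326.24 + $476.28 = $802.52
Taxable wages = $6803.96 − $802.52 = $6001.44
City income tax: $6001.44 × 0.03 = $180.04
Federal tax withheld: $6001.44 × 0.26 = $1560.37
State disability insurance: $6803.96 × 0.005 = $34.02
Total deductions = $326.24 + $476.28 + $180.04 + $1560.37 + $34.02 = $2576.95
Net pay = $6803.96 − $2576.95 = $4227.01

$4227.01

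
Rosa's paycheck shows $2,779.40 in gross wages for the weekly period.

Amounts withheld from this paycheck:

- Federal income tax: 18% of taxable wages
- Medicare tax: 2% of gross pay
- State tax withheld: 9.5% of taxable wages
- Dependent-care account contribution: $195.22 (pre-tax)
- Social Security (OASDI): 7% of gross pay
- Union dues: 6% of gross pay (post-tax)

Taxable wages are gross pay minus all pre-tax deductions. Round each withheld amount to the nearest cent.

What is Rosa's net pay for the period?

$1,456.62

Dependent-care account contribution: $195.22
Taxable wages = $2,779.40 − $195.22 = $2,584.18
State tax withheld: $2,584.18 × 0.095 = $245.50
Federal income tax: $2,584.18 × 0.18 = $465.15
Social Security (OASDI): $2,779.40 × 0.07 = $194.56
Medicare tax: $2,779.40 × 0.02 = $55.59
Union dues: $2,779.40 × 0.06 = $166.76
Total deductions = $195.22 + $245.50 + $465.15 + $194.56 + $55.59 + $166.76 = $1,322.78
Net pay = $2,779.40 − $1,322.78 = $1,456.62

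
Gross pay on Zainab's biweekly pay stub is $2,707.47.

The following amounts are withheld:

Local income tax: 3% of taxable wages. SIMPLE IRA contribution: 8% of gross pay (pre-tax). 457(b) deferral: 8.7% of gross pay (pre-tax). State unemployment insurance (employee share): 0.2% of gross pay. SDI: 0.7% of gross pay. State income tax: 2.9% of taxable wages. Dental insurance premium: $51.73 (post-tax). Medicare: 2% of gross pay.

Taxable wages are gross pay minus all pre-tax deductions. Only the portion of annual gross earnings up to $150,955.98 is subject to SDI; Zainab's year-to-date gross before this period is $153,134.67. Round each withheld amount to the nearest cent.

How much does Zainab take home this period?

SIMPLE IRA contribution: $2,707.47 × 0.08 = $216.60
457(b) deferral: $2,707.47 × 0.087 = $235.55
Pre-tax total = $216.60 + $235.55 = $452.15
Taxable wages = $2,707.47 − $452.15 = $2,255.32
Local income tax: $2,255.32 × 0.03 = $67.66
State income tax: $2,255.32 × 0.029 = $65.40
Medicare: $2,707.47 × 0.02 = $54.15
SDI: annual cap $150,955.98 already reached (YTD $153,134.67), so $0.00
State unemployment insurance (employee share): $2,707.47 × 0.002 = $5.41
Dental insurance premium: $51.73
Total deductions = $216.60 + $235.55 + $67.66 + $65.40 + $54.15 + $0.00 + $5.41 + $51.73 = $696.50
Net pay = $2,707.47 − $696.50 = $2,010.97

$2,010.97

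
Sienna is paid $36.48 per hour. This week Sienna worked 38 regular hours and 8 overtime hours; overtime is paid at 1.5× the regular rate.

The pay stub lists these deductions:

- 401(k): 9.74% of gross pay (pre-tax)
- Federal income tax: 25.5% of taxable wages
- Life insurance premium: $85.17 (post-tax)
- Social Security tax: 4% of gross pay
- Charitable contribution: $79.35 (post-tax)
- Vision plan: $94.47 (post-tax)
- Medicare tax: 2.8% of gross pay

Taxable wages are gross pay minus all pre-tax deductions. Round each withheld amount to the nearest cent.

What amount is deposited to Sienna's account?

$843.50

Regular pay: 38 × $36.48 = $1386.24
Overtime pay: 8 × $36.48 × 1.5 = $437.76
Gross pay = $1386.24 + $437.76 = $1824.00
401(k): $1824.00 × 0.0974 = $177.66
Taxable wages = $1824.00 − $177.66 = $1646.34
Federal income tax: $1646.34 × 0.255 = $419.82
Social Security tax: $1824.00 × 0.04 = $72.96
Medicare tax: $1824.00 × 0.028 = $51.07
Life insurance premium: $85.17
Vision plan: $94.47
Charitable contribution: $79.35
Total deductions = $177.66 + $419.82 + $72.96 + $51.07 + $85.17 + $94.47 + $79.35 = $980.50
Net pay = $1824.00 − $980.50 = $843.50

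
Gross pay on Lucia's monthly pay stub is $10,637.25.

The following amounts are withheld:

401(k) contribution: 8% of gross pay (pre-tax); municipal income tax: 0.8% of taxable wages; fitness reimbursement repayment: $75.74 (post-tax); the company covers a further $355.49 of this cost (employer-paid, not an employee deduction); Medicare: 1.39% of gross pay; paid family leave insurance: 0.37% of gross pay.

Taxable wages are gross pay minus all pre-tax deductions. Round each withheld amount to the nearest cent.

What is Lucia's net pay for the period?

401(k) contribution: $10,637.25 × 0.08 = $850.98
Taxable wages = $10,637.25 − $850.98 = $9,786.27
Municipal income tax: $9,786.27 × 0.008 = $78.29
Medicare: $10,637.25 × 0.0139 = $147.86
Paid family leave insurance: $10,637.25 × 0.0037 = $39.36
Fitness reimbursement repayment: $75.74
(Employer's $355.49 toward fitness reimbursement repayment is not withheld from the employee.)
Total deductions = $850.98 + $78.29 + $147.86 + $39.36 + $75.74 = $1,192.23
Net pay = $10,637.25 − $1,192.23 = $9,445.02

$9,445.02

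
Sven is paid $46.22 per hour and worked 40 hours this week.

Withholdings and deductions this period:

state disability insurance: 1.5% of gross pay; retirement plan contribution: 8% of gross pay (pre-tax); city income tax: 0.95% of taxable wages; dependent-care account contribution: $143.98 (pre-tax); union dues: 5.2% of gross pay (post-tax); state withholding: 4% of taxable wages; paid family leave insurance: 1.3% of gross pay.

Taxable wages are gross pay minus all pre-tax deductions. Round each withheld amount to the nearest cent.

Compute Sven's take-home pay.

$1,331.95

Gross pay: 40 × $46.22 = $1,848.80
Retirement plan contribution: $1,848.80 × 0.08 = $147.90
Dependent-care account contribution: $143.98
Pre-tax total = $147.90 + $143.98 = $291.88
Taxable wages = $1,848.80 − $291.88 = $1,556.92
State withholding: $1,556.92 × 0.04 = $62.28
City income tax: $1,556.92 × 0.0095 = $14.79
State disability insurance: $1,848.80 × 0.015 = $27.73
Paid family leave insurance: $1,848.80 × 0.013 = $24.03
Union dues: $1,848.80 × 0.052 = $96.14
Total deductions = $147.90 + $143.98 + $62.28 + $14.79 + $27.73 + $24.03 + $96.14 = $516.85
Net pay = $1,848.80 − $516.85 = $1,331.95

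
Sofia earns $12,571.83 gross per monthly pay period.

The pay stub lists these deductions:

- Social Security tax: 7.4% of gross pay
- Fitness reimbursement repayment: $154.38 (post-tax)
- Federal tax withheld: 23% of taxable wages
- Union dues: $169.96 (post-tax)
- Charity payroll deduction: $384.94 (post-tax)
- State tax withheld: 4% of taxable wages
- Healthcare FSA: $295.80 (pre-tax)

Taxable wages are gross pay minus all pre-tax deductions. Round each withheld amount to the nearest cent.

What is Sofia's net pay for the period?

Healthcare FSA: $295.80
Taxable wages = $12,571.83 − $295.80 = $12,276.03
Federal tax withheld: $12,276.03 × 0.23 = $2,823.49
State tax withheld: $12,276.03 × 0.04 = $491.04
Social Security tax: $12,571.83 × 0.074 = $930.32
Union dues: $169.96
Charity payroll deduction: $384.94
Fitness reimbursement repayment: $154.38
Total deductions = $295.80 + $2,823.49 + $491.04 + $930.32 + $169.96 + $384.94 + $154.38 = $5,249.93
Net pay = $12,571.83 − $5,249.93 = $7,321.90

$7,321.90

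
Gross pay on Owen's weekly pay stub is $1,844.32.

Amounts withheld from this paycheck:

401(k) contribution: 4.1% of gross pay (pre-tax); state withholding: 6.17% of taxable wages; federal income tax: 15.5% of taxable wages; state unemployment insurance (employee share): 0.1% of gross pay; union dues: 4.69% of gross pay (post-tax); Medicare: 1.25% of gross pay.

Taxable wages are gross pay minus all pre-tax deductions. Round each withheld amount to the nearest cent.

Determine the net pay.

401(k) contribution: $1,844.32 × 0.041 = $75.62
Taxable wages = $1,844.32 − $75.62 = $1,768.70
State withholding: $1,768.70 × 0.0617 = $109.13
Federal income tax: $1,768.70 × 0.155 = $274.15
State unemployment insurance (employee share): $1,844.32 × 0.001 = $1.84
Medicare: $1,844.32 × 0.0125 = $23.05
Union dues: $1,844.32 × 0.0469 = $86.50
Total deductions = $75.62 + $109.13 + $274.15 + $1.84 + $23.05 + $86.50 = $570.29
Net pay = $1,844.32 − $570.29 = $1,274.03

$1,274.03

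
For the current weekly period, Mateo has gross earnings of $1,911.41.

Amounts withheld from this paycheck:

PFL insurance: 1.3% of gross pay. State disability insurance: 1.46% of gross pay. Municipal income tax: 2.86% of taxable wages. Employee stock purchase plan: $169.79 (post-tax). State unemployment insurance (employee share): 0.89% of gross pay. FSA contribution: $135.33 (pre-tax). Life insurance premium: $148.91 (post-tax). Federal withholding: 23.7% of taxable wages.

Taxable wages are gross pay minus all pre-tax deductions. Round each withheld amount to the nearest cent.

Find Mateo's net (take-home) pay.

$915.88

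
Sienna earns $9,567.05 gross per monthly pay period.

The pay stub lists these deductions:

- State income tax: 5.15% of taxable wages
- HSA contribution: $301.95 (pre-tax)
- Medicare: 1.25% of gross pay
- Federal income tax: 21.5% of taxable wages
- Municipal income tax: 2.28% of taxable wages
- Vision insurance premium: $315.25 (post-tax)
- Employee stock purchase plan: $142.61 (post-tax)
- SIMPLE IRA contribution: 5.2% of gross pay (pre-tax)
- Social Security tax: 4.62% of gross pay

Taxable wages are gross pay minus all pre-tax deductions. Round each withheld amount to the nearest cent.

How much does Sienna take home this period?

HSA contribution: $301.95
SIMPLE IRA contribution: $9,567.05 × 0.052 = $497.49
Pre-tax total = $301.95 + $497.49 = $799.44
Taxable wages = $9,567.05 − $799.44 = $8,767.61
State income tax: $8,767.61 × 0.0515 = $451.53
Federal income tax: $8,767.61 × 0.215 = $1,885.04
Municipal income tax: $8,767.61 × 0.0228 = $199.90
Social Security tax: $9,567.05 × 0.0462 = $442.00
Medicare: $9,567.05 × 0.0125 = $119.59
Employee stock purchase plan: $142.61
Vision insurance premium: $315.25
Total deductions = $301.95 + $497.49 + $451.53 + $1,885.04 + $199.90 + $442.00 + $119.59 + $142.61 + $315.25 = $4,355.36
Net pay = $9,567.05 − $4,355.36 = $5,211.69

$5,211.69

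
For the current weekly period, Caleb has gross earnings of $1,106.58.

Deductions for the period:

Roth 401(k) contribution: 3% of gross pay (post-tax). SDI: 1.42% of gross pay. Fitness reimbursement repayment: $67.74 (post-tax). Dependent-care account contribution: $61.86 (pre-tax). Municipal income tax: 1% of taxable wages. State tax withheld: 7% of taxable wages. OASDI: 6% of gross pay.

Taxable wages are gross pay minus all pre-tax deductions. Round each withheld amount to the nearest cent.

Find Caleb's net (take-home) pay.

$778.10

Dependent-care account contribution: $61.86
Taxable wages = $1,106.58 − $61.86 = $1,044.72
Municipal income tax: $1,044.72 × 0.01 = $10.45
State tax withheld: $1,044.72 × 0.07 = $73.13
OASDI: $1,106.58 × 0.06 = $66.39
SDI: $1,106.58 × 0.0142 = $15.71
Roth 401(k) contribution: $1,106.58 × 0.03 = $33.20
Fitness reimbursement repayment: $67.74
Total deductions = $61.86 + $10.45 + $73.13 + $66.39 + $15.71 + $33.20 + $67.74 = $328.48
Net pay = $1,106.58 − $328.48 = $778.10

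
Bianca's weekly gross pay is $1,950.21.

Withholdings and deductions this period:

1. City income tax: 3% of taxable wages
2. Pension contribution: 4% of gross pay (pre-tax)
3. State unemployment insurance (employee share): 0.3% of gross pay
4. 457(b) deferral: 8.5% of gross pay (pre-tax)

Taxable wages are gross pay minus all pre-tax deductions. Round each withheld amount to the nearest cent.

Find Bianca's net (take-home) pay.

457(b) deferral: $1,950.21 × 0.085 = $165.77
Pension contribution: $1,950.21 × 0.04 = $78.01
Pre-tax total = $165.77 + $78.01 = $243.78
Taxable wages = $1,950.21 − $243.78 = $1,706.43
City income tax: $1,706.43 × 0.03 = $51.19
State unemployment insurance (employee share): $1,950.21 × 0.003 = $5.85
Total deductions = $165.77 + $78.01 + $51.19 + $5.85 = $300.82
Net pay = $1,950.21 − $300.82 = $1,649.39

$1,649.39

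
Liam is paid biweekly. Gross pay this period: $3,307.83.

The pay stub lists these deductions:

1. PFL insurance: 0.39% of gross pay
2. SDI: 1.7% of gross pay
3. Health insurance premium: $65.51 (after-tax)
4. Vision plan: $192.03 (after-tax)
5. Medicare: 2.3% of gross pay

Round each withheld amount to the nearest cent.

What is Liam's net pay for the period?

$2,905.08

Medicare: $3,307.83 × 0.023 = $76.08
SDI: $3,307.83 × 0.017 = $56.23
PFL insurance: $3,307.83 × 0.0039 = $12.90
Health insurance premium: $65.51
Vision plan: $192.03
Total deductions = $76.08 + $56.23 + $12.90 + $65.51 + $192.03 = $402.75
Net pay = $3,307.83 − $402.75 = $2,905.08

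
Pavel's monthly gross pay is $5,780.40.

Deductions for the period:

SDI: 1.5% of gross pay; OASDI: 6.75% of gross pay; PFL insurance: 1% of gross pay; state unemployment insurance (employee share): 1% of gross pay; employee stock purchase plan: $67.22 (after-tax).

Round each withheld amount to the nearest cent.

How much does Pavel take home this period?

SDI: $5,780.40 × 0.015 = $86.71
State unemployment insurance (employee share): $5,780.40 × 0.01 = $57.80
PFL insurance: $5,780.40 × 0.01 = $57.80
OASDI: $5,780.40 × 0.0675 = $390.18
Employee stock purchase plan: $67.22
Total deductions = $86.71 + $57.80 + $57.80 + $390.18 + $67.22 = $659.71
Net pay = $5,780.40 − $659.71 = $5,120.69

$5,120.69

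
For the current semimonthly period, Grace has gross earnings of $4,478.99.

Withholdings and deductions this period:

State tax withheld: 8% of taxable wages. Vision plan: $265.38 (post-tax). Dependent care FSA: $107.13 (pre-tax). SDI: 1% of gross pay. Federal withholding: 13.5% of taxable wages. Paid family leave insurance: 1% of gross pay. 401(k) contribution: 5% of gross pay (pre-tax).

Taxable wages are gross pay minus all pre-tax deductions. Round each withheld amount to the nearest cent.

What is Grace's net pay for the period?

401(k) contribution: $4,478.99 × 0.05 = $223.95
Dependent care FSA: $107.13
Pre-tax total = $223.95 + $107.13 = $331.08
Taxable wages = $4,478.99 − $331.08 = $4,147.91
State tax withheld: $4,147.91 × 0.08 = $331.83
Federal withholding: $4,147.91 × 0.135 = $559.97
SDI: $4,478.99 × 0.01 = $44.79
Paid family leave insurance: $4,478.99 × 0.01 = $44.79
Vision plan: $265.38
Total deductions = $223.95 + $107.13 + $331.83 + $559.97 + $44.79 + $44.79 + $265.38 = $1,577.84
Net pay = $4,478.99 − $1,577.84 = $2,901.15

$2,901.15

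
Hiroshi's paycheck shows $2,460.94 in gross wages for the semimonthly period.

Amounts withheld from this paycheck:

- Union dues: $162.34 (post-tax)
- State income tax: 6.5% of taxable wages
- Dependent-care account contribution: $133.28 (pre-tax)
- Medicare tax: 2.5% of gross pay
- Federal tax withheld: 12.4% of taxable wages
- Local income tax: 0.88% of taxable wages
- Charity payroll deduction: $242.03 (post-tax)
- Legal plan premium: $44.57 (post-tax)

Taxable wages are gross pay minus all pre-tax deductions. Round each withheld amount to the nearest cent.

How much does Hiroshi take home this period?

Dependent-care account contribution: $133.28
Taxable wages = $2,460.94 − $133.28 = $2,327.66
Federal tax withheld: $2,327.66 × 0.124 = $288.63
Local income tax: $2,327.66 × 0.0088 = $20.48
State income tax: $2,327.66 × 0.065 = $151.30
Medicare tax: $2,460.94 × 0.025 = $61.52
Charity payroll deduction: $242.03
Legal plan premium: $44.57
Union dues: $162.34
Total deductions = $133.28 + $288.63 + $20.48 + $151.30 + $61.52 + $242.03 + $44.57 + $162.34 = $1,104.15
Net pay = $2,460.94 − $1,104.15 = $1,356.79

$1,356.79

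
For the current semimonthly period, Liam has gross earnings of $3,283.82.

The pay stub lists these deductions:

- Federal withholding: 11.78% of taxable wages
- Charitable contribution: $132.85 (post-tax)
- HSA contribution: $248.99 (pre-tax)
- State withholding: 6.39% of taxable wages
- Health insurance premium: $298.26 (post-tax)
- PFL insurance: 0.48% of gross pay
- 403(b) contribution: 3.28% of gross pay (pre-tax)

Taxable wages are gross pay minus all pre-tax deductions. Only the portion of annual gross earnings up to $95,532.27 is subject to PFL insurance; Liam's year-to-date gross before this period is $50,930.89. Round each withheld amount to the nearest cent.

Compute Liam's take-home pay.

403(b) contribution: $3,283.82 × 0.0328 = $107.71
HSA contribution: $248.99
Pre-tax total = $107.71 + $248.99 = $356.70
Taxable wages = $3,283.82 − $356.70 = $2,927.12
Federal withholding: $2,927.12 × 0.1178 = $344.81
State withholding: $2,927.12 × 0.0639 = $187.04
PFL insurance: cap not yet reached, full $3,283.82 is subject → $3,283.82 × 0.0048 = $15.76
Charitable contribution: $132.85
Health insurance premium: $298.26
Total deductions = $107.71 + $248.99 + $344.81 + $187.04 + $15.76 + $132.85 + $298.26 = $1,335.42
Net pay = $3,283.82 − $1,335.42 = $1,948.40

$1,948.40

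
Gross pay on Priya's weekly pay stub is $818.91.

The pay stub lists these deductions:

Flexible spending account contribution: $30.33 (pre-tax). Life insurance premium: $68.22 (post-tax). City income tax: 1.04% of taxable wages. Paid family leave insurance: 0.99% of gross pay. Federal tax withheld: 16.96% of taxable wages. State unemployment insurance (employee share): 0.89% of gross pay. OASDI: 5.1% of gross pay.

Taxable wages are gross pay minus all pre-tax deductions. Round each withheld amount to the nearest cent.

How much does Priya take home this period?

$521.26

Flexible spending account contribution: $30.33
Taxable wages = $818.91 − $30.33 = $788.58
City income tax: $788.58 × 0.0104 = $8.20
Federal tax withheld: $788.58 × 0.1696 = $133.74
Paid family leave insurance: $818.91 × 0.0099 = $8.11
OASDI: $818.91 × 0.051 = $41.76
State unemployment insurance (employee share): $818.91 × 0.0089 = $7.29
Life insurance premium: $68.22
Total deductions = $30.33 + $8.20 + $133.74 + $8.11 + $41.76 + $7.29 + $68.22 = $297.65
Net pay = $818.91 − $297.65 = $521.26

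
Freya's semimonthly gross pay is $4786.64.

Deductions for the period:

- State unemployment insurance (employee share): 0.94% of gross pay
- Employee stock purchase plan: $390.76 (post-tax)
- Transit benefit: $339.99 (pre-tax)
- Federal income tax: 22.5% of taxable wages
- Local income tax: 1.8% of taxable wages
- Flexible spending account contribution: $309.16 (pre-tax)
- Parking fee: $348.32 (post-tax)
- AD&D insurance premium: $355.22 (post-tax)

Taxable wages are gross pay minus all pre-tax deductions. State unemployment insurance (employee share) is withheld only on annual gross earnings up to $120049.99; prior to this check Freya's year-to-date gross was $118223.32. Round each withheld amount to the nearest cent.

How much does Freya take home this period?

$2020.61

Transit benefit: $339.99
Flexible spending account contribution: $309.16
Pre-tax total = $339.99 + $309.16 = $649.15
Taxable wages = $4786.64 − $649.15 = $4137.49
Federal income tax: $4137.49 × 0.225 = $930.94
Local income tax: $4137.49 × 0.018 = $74.47
State unemployment insurance (employee share): only $120049.99 − $118223.32 = $1826.67 of this check is subject → $1826.67 × 0.0094 = $17.17
AD&D insurance premium: $355.22
Employee stock purchase plan: $390.76
Parking fee: $348.32
Total deductions = $339.99 + $309.16 + $930.94 + $74.47 + $17.17 + $355.22 + $390.76 + $348.32 = $2766.03
Net pay = $4786.64 − $2766.03 = $2020.61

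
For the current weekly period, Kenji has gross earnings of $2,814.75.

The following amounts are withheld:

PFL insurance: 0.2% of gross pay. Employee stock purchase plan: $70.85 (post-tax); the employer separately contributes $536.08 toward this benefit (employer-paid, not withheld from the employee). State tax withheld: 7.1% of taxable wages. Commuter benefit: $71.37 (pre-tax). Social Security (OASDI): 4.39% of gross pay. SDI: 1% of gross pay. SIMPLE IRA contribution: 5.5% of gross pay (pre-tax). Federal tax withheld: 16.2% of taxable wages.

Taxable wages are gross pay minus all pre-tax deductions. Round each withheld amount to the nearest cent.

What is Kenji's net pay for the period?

$1,757.23

Commuter benefit: $71.37
SIMPLE IRA contribution: $2,814.75 × 0.055 = $154.81
Pre-tax total = $71.37 + $154.81 = $226.18
Taxable wages = $2,814.75 − $226.18 = $2,588.57
State tax withheld: $2,588.57 × 0.071 = $183.79
Federal tax withheld: $2,588.57 × 0.162 = $419.35
PFL insurance: $2,814.75 × 0.002 = $5.63
SDI: $2,814.75 × 0.01 = $28.15
Social Security (OASDI): $2,814.75 × 0.0439 = $123.57
Employee stock purchase plan: $70.85
(Employer's $536.08 toward employee stock purchase plan is not withheld from the employee.)
Total deductions = $71.37 + $154.81 + $183.79 + $419.35 + $5.63 + $28.15 + $123.57 + $70.85 = $1,057.52
Net pay = $2,814.75 − $1,057.52 = $1,757.23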